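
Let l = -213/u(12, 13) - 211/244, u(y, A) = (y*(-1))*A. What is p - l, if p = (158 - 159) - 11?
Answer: -9913/793 ≈ -12.501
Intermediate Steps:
u(y, A) = -A*y (u(y, A) = (-y)*A = -A*y)
p = -12 (p = -1 - 11 = -12)
l = 397/793 (l = -213/((-1*13*12)) - 211/244 = -213/(-156) - 211*1/244 = -213*(-1/156) - 211/244 = 71/52 - 211/244 = 397/793 ≈ 0.50063)
p - l = -12 - 1*397/793 = -12 - 397/793 = -9913/793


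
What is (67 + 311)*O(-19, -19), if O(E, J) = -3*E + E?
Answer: 14364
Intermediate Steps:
O(E, J) = -2*E
(67 + 311)*O(-19, -19) = (67 + 311)*(-2*(-19)) = 378*38 = 14364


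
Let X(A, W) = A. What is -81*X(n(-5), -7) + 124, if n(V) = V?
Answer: 529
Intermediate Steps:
-81*X(n(-5), -7) + 124 = -81*(-5) + 124 = 405 + 124 = 529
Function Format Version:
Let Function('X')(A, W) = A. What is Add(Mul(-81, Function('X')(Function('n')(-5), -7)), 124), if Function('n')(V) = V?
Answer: 529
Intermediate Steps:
Add(Mul(-81, Function('X')(Function('n')(-5), -7)), 124) = Add(Mul(-81, -5), 124) = Add(405, 124) = 529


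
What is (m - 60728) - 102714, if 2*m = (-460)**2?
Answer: -57642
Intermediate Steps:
m = 105800 (m = (1/2)*(-460)**2 = (1/2)*211600 = 105800)
(m - 60728) - 102714 = (105800 - 60728) - 102714 = 45072 - 102714 = -57642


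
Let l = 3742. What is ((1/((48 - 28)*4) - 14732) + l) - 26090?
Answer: -2966399/80 ≈ -37080.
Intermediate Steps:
((1/((48 - 28)*4) - 14732) + l) - 26090 = ((1/((48 - 28)*4) - 14732) + 3742) - 26090 = ((1/(20*4) - 14732) + 3742) - 26090 = ((1/80 - 14732) + 3742) - 26090 = (-1178559/80 + 3742) - 26090 = -879199/80 - 26090 = -2966399/80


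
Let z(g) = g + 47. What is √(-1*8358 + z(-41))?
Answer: 12*I*√58 ≈ 91.389*I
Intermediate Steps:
z(g) = 47 + g
√(-1*8358 + z(-41)) = √(-1*8358 + (47 - 41)) = √(-8358 + 6) = √(-8352) = 12*I*√58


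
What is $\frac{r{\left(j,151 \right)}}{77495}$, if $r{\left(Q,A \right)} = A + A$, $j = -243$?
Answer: $\frac{302}{77495} \approx 0.003897$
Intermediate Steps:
$r{\left(Q,A \right)} = 2 A$
$\frac{r{\left(j,151 \right)}}{77495} = \frac{2 \cdot 151}{77495} = 302 \cdot \frac{1}{77495} = \frac{302}{77495}$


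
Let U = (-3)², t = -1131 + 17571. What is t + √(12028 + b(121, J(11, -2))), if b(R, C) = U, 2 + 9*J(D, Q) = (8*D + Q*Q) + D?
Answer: 16440 + √12037 ≈ 16550.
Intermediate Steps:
J(D, Q) = -2/9 + D + Q²/9 (J(D, Q) = -2/9 + ((8*D + Q*Q) + D)/9 = -2/9 + ((8*D + Q²) + D)/9 = -2/9 + ((Q² + 8*D) + D)/9 = -2/9 + (Q² + 9*D)/9 = -2/9 + (D + Q²/9) = -2/9 + D + Q²/9)
t = 16440
U = 9
b(R, C) = 9
t + √(12028 + b(121, J(11, -2))) = 16440 + √(12028 + 9) = 16440 + √12037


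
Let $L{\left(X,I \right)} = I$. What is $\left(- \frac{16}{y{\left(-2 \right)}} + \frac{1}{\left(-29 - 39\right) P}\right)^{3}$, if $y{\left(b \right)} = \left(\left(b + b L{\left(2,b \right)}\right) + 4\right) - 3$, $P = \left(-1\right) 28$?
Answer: $- \frac{28263924862181}{186365104128} \approx -151.66$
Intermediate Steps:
$P = -28$
$y{\left(b \right)} = 1 + b + b^{2}$ ($y{\left(b \right)} = \left(\left(b + b b\right) + 4\right) - 3 = \left(\left(b + b^{2}\right) + 4\right) - 3 = \left(4 + b + b^{2}\right) - 3 = 1 + b + b^{2}$)
$\left(- \frac{16}{y{\left(-2 \right)}} + \frac{1}{\left(-29 - 39\right) P}\right)^{3} = \left(- \frac{16}{1 - 2 + \left(-2\right)^{2}} + \frac{1}{\left(-29 - 39\right) \left(-28\right)}\right)^{3} = \left(- \frac{16}{1 - 2 + 4} + \frac{1}{-68} \left(- \frac{1}{28}\right)\right)^{3} = \left(- \frac{16}{3} - - \frac{1}{1904}\right)^{3} = \left(\left(-16\right) \frac{1}{3} + \frac{1}{1904}\right)^{3} = \left(- \frac{16}{3} + \frac{1}{1904}\right)^{3} = \left(- \frac{30461}{5712}\right)^{3} = - \frac{28263924862181}{186365104128}$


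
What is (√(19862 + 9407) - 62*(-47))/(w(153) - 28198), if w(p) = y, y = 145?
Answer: -2914/28053 - √29269/28053 ≈ -0.10997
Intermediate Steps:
w(p) = 145
(√(19862 + 9407) - 62*(-47))/(w(153) - 28198) = (√(19862 + 9407) - 62*(-47))/(145 - 28198) = (√29269 + 2914)/(-28053) = (2914 + √29269)*(-1/28053) = -2914/28053 - √29269/28053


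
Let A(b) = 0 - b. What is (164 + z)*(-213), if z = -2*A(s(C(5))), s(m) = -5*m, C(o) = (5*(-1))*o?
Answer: -88182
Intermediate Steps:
C(o) = -5*o
A(b) = -b
z = 250 (z = -(-2)*(-(-25)*5) = -(-2)*(-5*(-25)) = -(-2)*125 = -2*(-125) = 250)
(164 + z)*(-213) = (164 + 250)*(-213) = 414*(-213) = -88182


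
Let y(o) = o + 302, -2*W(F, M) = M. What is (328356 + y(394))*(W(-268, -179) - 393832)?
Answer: -129561757110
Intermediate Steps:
W(F, M) = -M/2
y(o) = 302 + o
(328356 + y(394))*(W(-268, -179) - 393832) = (328356 + (302 + 394))*(-½*(-179) - 393832) = (328356 + 696)*(179/2 - 393832) = 329052*(-787485/2) = -129561757110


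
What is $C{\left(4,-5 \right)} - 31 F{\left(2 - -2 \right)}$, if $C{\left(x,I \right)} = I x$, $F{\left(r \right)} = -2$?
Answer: $42$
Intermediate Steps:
$C{\left(4,-5 \right)} - 31 F{\left(2 - -2 \right)} = \left(-5\right) 4 - -62 = -20 + 62 = 42$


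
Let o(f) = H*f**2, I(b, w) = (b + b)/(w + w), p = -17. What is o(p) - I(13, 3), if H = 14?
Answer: 12125/3 ≈ 4041.7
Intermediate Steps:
I(b, w) = b/w (I(b, w) = (2*b)/((2*w)) = (2*b)*(1/(2*w)) = b/w)
o(f) = 14*f**2
o(p) - I(13, 3) = 14*(-17)**2 - 13/3 = 14*289 - 13/3 = 4046 - 1*13/3 = 4046 - 13/3 = 12125/3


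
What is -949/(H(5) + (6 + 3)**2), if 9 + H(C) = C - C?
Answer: -949/72 ≈ -13.181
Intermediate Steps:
H(C) = -9 (H(C) = -9 + (C - C) = -9 + 0 = -9)
-949/(H(5) + (6 + 3)**2) = -949/(-9 + (6 + 3)**2) = -949/(-9 + 9**2) = -949/(-9 + 81) = -949/72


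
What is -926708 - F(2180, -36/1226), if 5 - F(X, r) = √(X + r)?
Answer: -926713 + √819165386/613 ≈ -9.2667e+5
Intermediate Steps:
F(X, r) = 5 - √(X + r)
-926708 - F(2180, -36/1226) = -926708 - (5 - √(2180 - 36/1226)) = -926708 - (5 - √(2180 - 36*1/1226)) = -926708 - (5 - √(2180 - 18/613)) = -926708 - (5 - √(1336322/613)) = -926708 - (5 - √819165386/613) = -926708 + (-5 + √819165386/613) = -926713 + √819165386/613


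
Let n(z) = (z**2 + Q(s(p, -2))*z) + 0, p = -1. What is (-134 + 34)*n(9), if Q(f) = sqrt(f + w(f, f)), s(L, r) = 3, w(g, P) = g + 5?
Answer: -8100 - 900*sqrt(11) ≈ -11085.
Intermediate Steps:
w(g, P) = 5 + g
Q(f) = sqrt(5 + 2*f) (Q(f) = sqrt(f + (5 + f)) = sqrt(5 + 2*f))
n(z) = z**2 + z*sqrt(11) (n(z) = (z**2 + sqrt(5 + 2*3)*z) + 0 = (z**2 + sqrt(5 + 6)*z) + 0 = (z**2 + sqrt(11)*z) + 0 = (z**2 + z*sqrt(11)) + 0 = z**2 + z*sqrt(11))
(-134 + 34)*n(9) = (-134 + 34)*(9*(9 + sqrt(11))) = -100*(81 + 9*sqrt(11)) = -8100 - 900*sqrt(11)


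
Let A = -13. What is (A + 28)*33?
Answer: 495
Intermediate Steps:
(A + 28)*33 = (-13 + 28)*33 = 15*33 = 495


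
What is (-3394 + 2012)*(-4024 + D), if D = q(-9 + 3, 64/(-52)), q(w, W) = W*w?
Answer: 72162512/13 ≈ 5.5510e+6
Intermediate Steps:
D = 96/13 (D = (64/(-52))*(-9 + 3) = (64*(-1/52))*(-6) = -16/13*(-6) = 96/13 ≈ 7.3846)
(-3394 + 2012)*(-4024 + D) = (-3394 + 2012)*(-4024 + 96/13) = -1382*(-52216/13) = 72162512/13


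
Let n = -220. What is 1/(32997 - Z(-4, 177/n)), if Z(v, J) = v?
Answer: 1/33001 ≈ 3.0302e-5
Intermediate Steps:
1/(32997 - Z(-4, 177/n)) = 1/(32997 - 1*(-4)) = 1/(32997 + 4) = 1/33001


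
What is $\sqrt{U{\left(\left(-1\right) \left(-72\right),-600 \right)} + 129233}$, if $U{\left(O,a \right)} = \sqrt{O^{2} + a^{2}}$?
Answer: $\sqrt{129233 + 24 \sqrt{634}} \approx 360.33$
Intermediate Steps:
$\sqrt{U{\left(\left(-1\right) \left(-72\right),-600 \right)} + 129233} = \sqrt{\sqrt{\left(\left(-1\right) \left(-72\right)\right)^{2} + \left(-600\right)^{2}} + 129233} = \sqrt{\sqrt{72^{2} + 360000} + 129233} = \sqrt{\sqrt{5184 + 360000} + 129233} = \sqrt{\sqrt{365184} + 129233} = \sqrt{24 \sqrt{634} + 129233} = \sqrt{129233 + 24 \sqrt{634}}$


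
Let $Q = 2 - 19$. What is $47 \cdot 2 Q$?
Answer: $-1598$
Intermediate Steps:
$Q = -17$ ($Q = 2 - 19 = -17$)
$47 \cdot 2 Q = 47 \cdot 2 \left(-17\right) = 94 \left(-17\right) = -1598$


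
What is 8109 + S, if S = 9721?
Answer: 17830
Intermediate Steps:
8109 + S = 8109 + 9721 = 17830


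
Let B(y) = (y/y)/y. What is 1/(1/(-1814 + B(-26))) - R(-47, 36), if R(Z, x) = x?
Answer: -48101/26 ≈ -1850.0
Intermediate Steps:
B(y) = 1/y
1/(1/(-1814 + B(-26))) - R(-47, 36) = 1/(1/(-1814 + 1/(-26))) - 1*36 = 1/(1/(-1814 - 1/26)) - 36 = 1/(1/(-47165/26)) - 36 = 1/(-26/47165) - 36 = -47165/26 - 36 = -48101/26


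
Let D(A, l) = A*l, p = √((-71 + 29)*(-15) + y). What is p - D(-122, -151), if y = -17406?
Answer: -18422 + 6*I*√466 ≈ -18422.0 + 129.52*I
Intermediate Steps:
p = 6*I*√466 (p = √((-71 + 29)*(-15) - 17406) = √(-42*(-15) - 17406) = √(630 - 17406) = √(-16776) = 6*I*√466 ≈ 129.52*I)
p - D(-122, -151) = 6*I*√466 - (-122)*(-151) = 6*I*√466 - 1*18422 = 6*I*√466 - 18422 = -18422 + 6*I*√466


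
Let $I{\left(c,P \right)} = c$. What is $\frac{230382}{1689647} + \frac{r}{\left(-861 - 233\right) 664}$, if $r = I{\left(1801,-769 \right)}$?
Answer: $\frac{164310116665}{1227386615152} \approx 0.13387$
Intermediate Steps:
$r = 1801$
$\frac{230382}{1689647} + \frac{r}{\left(-861 - 233\right) 664} = \frac{230382}{1689647} + \frac{1801}{\left(-861 - 233\right) 664} = 230382 \cdot \frac{1}{1689647} + \frac{1801}{\left(-1094\right) 664} = \frac{230382}{1689647} + \frac{1801}{-726416} = \frac{230382}{1689647} + 1801 \left(- \frac{1}{726416}\right) = \frac{230382}{1689647} - \frac{1801}{726416} = \frac{164310116665}{1227386615152}$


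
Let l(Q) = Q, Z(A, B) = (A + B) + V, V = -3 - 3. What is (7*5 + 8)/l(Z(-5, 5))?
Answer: -43/6 ≈ -7.1667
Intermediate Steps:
V = -6
Z(A, B) = -6 + A + B (Z(A, B) = (A + B) - 6 = -6 + A + B)
(7*5 + 8)/l(Z(-5, 5)) = (7*5 + 8)/(-6 - 5 + 5) = (35 + 8)/(-6) = 43*(-⅙) = -43/6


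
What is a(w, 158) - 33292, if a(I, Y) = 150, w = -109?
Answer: -33142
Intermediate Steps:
a(w, 158) - 33292 = 150 - 33292 = -33142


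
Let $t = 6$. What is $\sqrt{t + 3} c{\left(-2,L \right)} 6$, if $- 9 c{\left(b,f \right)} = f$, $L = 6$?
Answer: $-12$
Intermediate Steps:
$c{\left(b,f \right)} = - \frac{f}{9}$
$\sqrt{t + 3} c{\left(-2,L \right)} 6 = \sqrt{6 + 3} \left(\left(- \frac{1}{9}\right) 6\right) 6 = \sqrt{9} \left(- \frac{2}{3}\right) 6 = 3 \left(- \frac{2}{3}\right) 6 = \left(-2\right) 6 = -12$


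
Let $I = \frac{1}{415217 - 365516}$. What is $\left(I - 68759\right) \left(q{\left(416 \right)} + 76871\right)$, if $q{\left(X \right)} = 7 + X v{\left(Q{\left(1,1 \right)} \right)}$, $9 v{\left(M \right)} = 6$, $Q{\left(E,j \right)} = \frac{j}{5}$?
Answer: $- \frac{791009838631028}{149103} \approx -5.3051 \cdot 10^{9}$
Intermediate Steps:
$Q{\left(E,j \right)} = \frac{j}{5}$ ($Q{\left(E,j \right)} = j \frac{1}{5} = \frac{j}{5}$)
$v{\left(M \right)} = \frac{2}{3}$ ($v{\left(M \right)} = \frac{1}{9} \cdot 6 = \frac{2}{3}$)
$q{\left(X \right)} = 7 + \frac{2 X}{3}$ ($q{\left(X \right)} = 7 + X \frac{2}{3} = 7 + \frac{2 X}{3}$)
$I = \frac{1}{49701} \approx 2.012 \cdot 10^{-5}$
$\left(I - 68759\right) \left(q{\left(416 \right)} + 76871\right) = \left(\frac{1}{49701} - 68759\right) \left(\left(7 + \frac{2}{3} \cdot 416\right) + 76871\right) = - \frac{3417391058 \left(\left(7 + \frac{832}{3}\right) + 76871\right)}{49701} = - \frac{3417391058 \left(\frac{853}{3} + 76871\right)}{49701} = \left(- \frac{3417391058}{49701}\right) \frac{231466}{3} = - \frac{791009838631028}{149103}$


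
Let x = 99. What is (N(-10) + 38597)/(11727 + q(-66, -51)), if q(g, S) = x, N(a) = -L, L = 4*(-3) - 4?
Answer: 12871/3942 ≈ 3.2651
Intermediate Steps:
L = -16 (L = -12 - 4 = -16)
N(a) = 16 (N(a) = -1*(-16) = 16)
q(g, S) = 99
(N(-10) + 38597)/(11727 + q(-66, -51)) = (16 + 38597)/(11727 + 99) = 38613/11826 = 38613*(1/11826) = 12871/3942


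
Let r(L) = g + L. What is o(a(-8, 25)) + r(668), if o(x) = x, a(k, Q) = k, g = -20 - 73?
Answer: 567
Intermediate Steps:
g = -93
r(L) = -93 + L
o(a(-8, 25)) + r(668) = -8 + (-93 + 668) = -8 + 575 = 567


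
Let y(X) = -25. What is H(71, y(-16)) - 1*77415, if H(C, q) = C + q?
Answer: -77369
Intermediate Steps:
H(71, y(-16)) - 1*77415 = (71 - 25) - 1*77415 = 46 - 77415 = -77369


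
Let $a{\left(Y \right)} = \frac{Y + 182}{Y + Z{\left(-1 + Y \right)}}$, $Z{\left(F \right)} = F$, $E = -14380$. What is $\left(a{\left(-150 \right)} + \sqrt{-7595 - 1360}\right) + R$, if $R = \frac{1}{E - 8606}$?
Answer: $- \frac{735853}{6918786} + 3 i \sqrt{995} \approx -0.10636 + 94.631 i$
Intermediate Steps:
$a{\left(Y \right)} = \frac{182 + Y}{-1 + 2 Y}$ ($a{\left(Y \right)} = \frac{Y + 182}{Y + \left(-1 + Y\right)} = \frac{182 + Y}{-1 + 2 Y}$)
$R = - \frac{1}{22986}$ ($R = \frac{1}{-14380 - 8606} = \frac{1}{-22986} = - \frac{1}{22986} \approx -4.3505 \cdot 10^{-5}$)
$\left(a{\left(-150 \right)} + \sqrt{-7595 - 1360}\right) + R = \left(\frac{182 - 150}{-1 + 2 \left(-150\right)} + \sqrt{-7595 - 1360}\right) - \frac{1}{22986} = \left(\frac{1}{-1 - 300} \cdot 32 + \sqrt{-8955}\right) - \frac{1}{22986} = \left(\frac{1}{-301} \cdot 32 + 3 i \sqrt{995}\right) - \frac{1}{22986} = \left(\left(- \frac{1}{301}\right) 32 + 3 i \sqrt{995}\right) - \frac{1}{22986} = \left(- \frac{32}{301} + 3 i \sqrt{995}\right) - \frac{1}{22986} = - \frac{735853}{6918786} + 3 i \sqrt{995}$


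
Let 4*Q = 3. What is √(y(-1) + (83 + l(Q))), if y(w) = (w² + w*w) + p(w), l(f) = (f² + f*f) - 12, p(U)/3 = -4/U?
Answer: √1378/4 ≈ 9.2803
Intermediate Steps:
Q = ¾ (Q = (¼)*3 = ¾ ≈ 0.75000)
p(U) = -12/U (p(U) = 3*(-4/U) = -12/U)
l(f) = -12 + 2*f² (l(f) = (f² + f²) - 12 = 2*f² - 12 = -12 + 2*f²)
y(w) = -12/w + 2*w² (y(w) = (w² + w*w) - 12/w = (w² + w²) - 12/w = 2*w² - 12/w = -12/w + 2*w²)
√(y(-1) + (83 + l(Q))) = √(2*(-6 + (-1)³)/(-1) + (83 + (-12 + 2*(¾)²))) = √(2*(-1)*(-6 - 1) + (83 + (-12 + 2*(9/16)))) = √(2*(-1)*(-7) + (83 + (-12 + 9/8))) = √(14 + (83 - 87/8)) = √(14 + 577/8) = √(689/8) = √1378/4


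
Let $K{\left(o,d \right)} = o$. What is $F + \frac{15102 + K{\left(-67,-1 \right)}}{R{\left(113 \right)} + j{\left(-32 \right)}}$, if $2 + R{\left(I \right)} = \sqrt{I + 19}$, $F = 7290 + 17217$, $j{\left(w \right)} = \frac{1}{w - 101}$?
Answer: $\frac{18669799666}{754553} + \frac{531908230 \sqrt{33}}{2263659} \approx 26093.0$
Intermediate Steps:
$j{\left(w \right)} = \frac{1}{-101 + w}$
$F = 24507$
$R{\left(I \right)} = -2 + \sqrt{19 + I}$ ($R{\left(I \right)} = -2 + \sqrt{I + 19} = -2 + \sqrt{19 + I}$)
$F + \frac{15102 + K{\left(-67,-1 \right)}}{R{\left(113 \right)} + j{\left(-32 \right)}} = 24507 + \frac{15102 - 67}{\left(-2 + \sqrt{19 + 113}\right) + \frac{1}{-101 - 32}} = 24507 + \frac{15035}{\left(-2 + \sqrt{132}\right) + \frac{1}{-133}} = 24507 + \frac{15035}{\left(-2 + 2 \sqrt{33}\right) - \frac{1}{133}} = 24507 + \frac{15035}{- \frac{267}{133} + 2 \sqrt{33}}$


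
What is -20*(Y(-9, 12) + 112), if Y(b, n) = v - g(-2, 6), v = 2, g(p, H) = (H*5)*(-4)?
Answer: -4680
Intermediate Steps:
g(p, H) = -20*H (g(p, H) = (5*H)*(-4) = -20*H)
Y(b, n) = 122 (Y(b, n) = 2 - (-20)*6 = 2 - 1*(-120) = 2 + 120 = 122)
-20*(Y(-9, 12) + 112) = -20*(122 + 112) = -20*234 = -4680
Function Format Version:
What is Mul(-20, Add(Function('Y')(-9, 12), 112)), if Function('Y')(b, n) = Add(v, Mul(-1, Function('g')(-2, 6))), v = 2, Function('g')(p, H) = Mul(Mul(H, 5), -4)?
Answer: -4680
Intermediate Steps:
Function('g')(p, H) = Mul(-20, H) (Function('g')(p, H) = Mul(Mul(5, H), -4) = Mul(-20, H))
Function('Y')(b, n) = 122 (Function('Y')(b, n) = Add(2, Mul(-1, Mul(-20, 6))) = Add(2, Mul(-1, -120)) = Add(2, 120) = 122)
Mul(-20, Add(Function('Y')(-9, 12), 112)) = Mul(-20, Add(122, 112)) = Mul(-20, 234) = -4680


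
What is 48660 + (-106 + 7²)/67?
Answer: 3260163/67 ≈ 48659.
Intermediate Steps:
48660 + (-106 + 7²)/67 = 48660 + (-106 + 49)/67 = 48660 + (1/67)*(-57) = 48660 - 57/67 = 3260163/67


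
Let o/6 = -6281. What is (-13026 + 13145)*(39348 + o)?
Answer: 197778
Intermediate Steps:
o = -37686 (o = 6*(-6281) = -37686)
(-13026 + 13145)*(39348 + o) = (-13026 + 13145)*(39348 - 37686) = 119*1662 = 197778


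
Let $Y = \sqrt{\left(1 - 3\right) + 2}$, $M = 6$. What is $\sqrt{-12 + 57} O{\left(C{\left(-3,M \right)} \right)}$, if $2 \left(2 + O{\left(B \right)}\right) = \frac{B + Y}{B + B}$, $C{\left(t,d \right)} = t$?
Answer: $- \frac{21 \sqrt{5}}{4} \approx -11.739$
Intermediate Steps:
$Y = 0$ ($Y = \sqrt{-2 + 2} = \sqrt{0} = 0$)
$O{\left(B \right)} = - \frac{7}{4}$ ($O{\left(B \right)} = -2 + \frac{\left(B + 0\right) \frac{1}{B + B}}{2} = -2 + \frac{B \frac{1}{2 B}}{2} = -2 + \frac{1}{2} \cdot \frac{1}{2} = -2 + \frac{1}{4} = - \frac{7}{4}$)
$\sqrt{-12 + 57} O{\left(C{\left(-3,M \right)} \right)} = \sqrt{-12 + 57} \left(- \frac{7}{4}\right) = \sqrt{45} \left(- \frac{7}{4}\right) = 3 \sqrt{5} \left(- \frac{7}{4}\right) = - \frac{21 \sqrt{5}}{4}$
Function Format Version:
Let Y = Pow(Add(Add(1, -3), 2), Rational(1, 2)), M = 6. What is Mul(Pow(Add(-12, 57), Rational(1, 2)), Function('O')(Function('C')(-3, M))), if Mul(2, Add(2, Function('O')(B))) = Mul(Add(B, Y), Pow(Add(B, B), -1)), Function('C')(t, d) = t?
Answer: Mul(Rational(-21, 4), Pow(5, Rational(1, 2))) ≈ -11.739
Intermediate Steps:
Y = 0 (Y = Pow(Add(-2, 2), Rational(1, 2)) = Pow(0, Rational(1, 2)) = 0)
Function('O')(B) = Rational(-7, 4) (Function('O')(B) = Add(-2, Mul(Rational(1, 2), Mul(Add(B, 0), Pow(Add(B, B), -1)))) = Add(-2, Mul(Rational(1, 2), Mul(B, Pow(Mul(2, B), -1)))) = Add(-2, Mul(Rational(1, 2), Mul(B, Mul(Rational(1, 2), Pow(B, -1))))) = Add(-2, Mul(Rational(1, 2), Rational(1, 2))) = Add(-2, Rational(1, 4)) = Rational(-7, 4))
Mul(Pow(Add(-12, 57), Rational(1, 2)), Function('O')(Function('C')(-3, M))) = Mul(Pow(Add(-12, 57), Rational(1, 2)), Rational(-7, 4)) = Mul(Pow(45, Rational(1, 2)), Rational(-7, 4)) = Mul(Mul(3, Pow(5, Rational(1, 2))), Rational(-7, 4)) = Mul(Rational(-21, 4), Pow(5, Rational(1, 2)))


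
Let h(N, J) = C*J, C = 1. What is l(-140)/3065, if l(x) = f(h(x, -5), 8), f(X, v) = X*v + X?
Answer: -9/613 ≈ -0.014682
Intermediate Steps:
h(N, J) = J (h(N, J) = 1*J = J)
f(X, v) = X + X*v
l(x) = -45 (l(x) = -5*(1 + 8) = -5*9 = -45)
l(-140)/3065 = -45/3065 = -45*1/3065 = -9/613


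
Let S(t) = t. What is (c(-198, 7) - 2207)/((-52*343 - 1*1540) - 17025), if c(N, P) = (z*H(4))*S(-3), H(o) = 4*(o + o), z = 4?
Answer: 2591/36401 ≈ 0.071179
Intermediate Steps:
H(o) = 8*o (H(o) = 4*(2*o) = 8*o)
c(N, P) = -384 (c(N, P) = (4*(8*4))*(-3) = (4*32)*(-3) = 128*(-3) = -384)
(c(-198, 7) - 2207)/((-52*343 - 1*1540) - 17025) = (-384 - 2207)/((-52*343 - 1*1540) - 17025) = -2591/((-17836 - 1540) - 17025) = -2591/(-19376 - 17025) = -2591/(-36401) = -2591*(-1/36401) = 2591/36401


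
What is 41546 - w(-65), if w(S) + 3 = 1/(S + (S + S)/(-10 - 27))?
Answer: 94524012/2275 ≈ 41549.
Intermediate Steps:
w(S) = -3 + 37/(35*S) (w(S) = -3 + 1/(S + (S + S)/(-10 - 27)) = -3 + 1/(S + (2*S)/(-37)) = -3 + 1/(S + (2*S)*(-1/37)) = -3 + 1/(S - 2*S/37) = -3 + 1/(35*S/37) = -3 + 37/(35*S))
41546 - w(-65) = 41546 - (-3 + (37/35)/(-65)) = 41546 - (-3 + (37/35)*(-1/65)) = 41546 - (-3 - 37/2275) = 41546 - 1*(-6862/2275) = 41546 + 6862/2275 = 94524012/2275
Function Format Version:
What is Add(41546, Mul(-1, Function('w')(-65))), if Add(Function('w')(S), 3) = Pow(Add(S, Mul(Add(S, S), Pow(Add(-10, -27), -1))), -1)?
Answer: Rational(94524012, 2275) ≈ 41549.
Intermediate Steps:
Function('w')(S) = Add(-3, Mul(Rational(37, 35), Pow(S, -1))) (Function('w')(S) = Add(-3, Pow(Add(S, Mul(Add(S, S), Pow(Add(-10, -27), -1))), -1)) = Add(-3, Pow(Add(S, Mul(Mul(2, S), Pow(-37, -1))), -1)) = Add(-3, Pow(Add(S, Mul(Mul(2, S), Rational(-1, 37))), -1)) = Add(-3, Pow(Add(S, Mul(Rational(-2, 37), S)), -1)) = Add(-3, Pow(Mul(Rational(35, 37), S), -1)) = Add(-3, Mul(Rational(37, 35), Pow(S, -1))))
Add(41546, Mul(-1, Function('w')(-65))) = Add(41546, Mul(-1, Add(-3, Mul(Rational(37, 35), Pow(-65, -1))))) = Add(41546, Mul(-1, Add(-3, Mul(Rational(37, 35), Rational(-1, 65))))) = Add(41546, Mul(-1, Add(-3, Rational(-37, 2275)))) = Add(41546, Mul(-1, Rational(-6862, 2275))) = Add(41546, Rational(6862, 2275)) = Rational(94524012, 2275)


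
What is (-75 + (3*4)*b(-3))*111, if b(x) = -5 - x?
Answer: -10989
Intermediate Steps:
(-75 + (3*4)*b(-3))*111 = (-75 + (3*4)*(-5 - 1*(-3)))*111 = (-75 + 12*(-5 + 3))*111 = (-75 + 12*(-2))*111 = (-75 - 24)*111 = -99*111 = -10989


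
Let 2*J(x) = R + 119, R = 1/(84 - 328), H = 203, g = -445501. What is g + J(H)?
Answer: -217375453/488 ≈ -4.4544e+5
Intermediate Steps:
R = -1/244 (R = 1/(-244) = -1/244 ≈ -0.0040984)
J(x) = 29035/488 (J(x) = (-1/244 + 119)/2 = (1/2)*(29035/244) = 29035/488)
g + J(H) = -445501 + 29035/488 = -217375453/488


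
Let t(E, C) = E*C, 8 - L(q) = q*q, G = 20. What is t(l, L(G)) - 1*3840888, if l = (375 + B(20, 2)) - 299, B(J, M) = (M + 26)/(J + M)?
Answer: -42582968/11 ≈ -3.8712e+6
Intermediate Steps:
B(J, M) = (26 + M)/(J + M)
l = 850/11 (l = (375 + (26 + 2)/(20 + 2)) - 299 = (375 + 28/22) - 299 = (375 + (1/22)*28) - 299 = (375 + 14/11) - 299 = 4139/11 - 299 = 850/11 ≈ 77.273)
L(q) = 8 - q² (L(q) = 8 - q*q = 8 - q²)
t(E, C) = C*E
t(l, L(G)) - 1*3840888 = (8 - 1*20²)*(850/11) - 1*3840888 = (8 - 1*400)*(850/11) - 3840888 = (8 - 400)*(850/11) - 3840888 = -392*850/11 - 3840888 = -333200/11 - 3840888 = -42582968/11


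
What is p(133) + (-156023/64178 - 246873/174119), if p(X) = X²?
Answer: 17965877403297/1015873562 ≈ 17685.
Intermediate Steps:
p(133) + (-156023/64178 - 246873/174119) = 133² + (-156023/64178 - 246873/174119) = 17689 + (-156023*1/64178 - 246873*1/174119) = 17689 + (-156023/64178 - 22443/15829) = 17689 - 3910034921/1015873562 = 17965877403297/1015873562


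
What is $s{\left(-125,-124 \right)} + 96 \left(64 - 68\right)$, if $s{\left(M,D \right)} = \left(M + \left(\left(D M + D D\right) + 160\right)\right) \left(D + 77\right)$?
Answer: $-1453201$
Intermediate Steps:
$s{\left(M,D \right)} = \left(77 + D\right) \left(160 + M + D^{2} + D M\right)$ ($s{\left(M,D \right)} = \left(M + \left(\left(D M + D^{2}\right) + 160\right)\right) \left(77 + D\right) = \left(M + \left(\left(D^{2} + D M\right) + 160\right)\right) \left(77 + D\right) = \left(M + \left(160 + D^{2} + D M\right)\right) \left(77 + D\right) = \left(160 + M + D^{2} + D M\right) \left(77 + D\right) = \left(77 + D\right) \left(160 + M + D^{2} + D M\right)$)
$s{\left(-125,-124 \right)} + 96 \left(64 - 68\right) = \left(12320 + \left(-124\right)^{3} + 77 \left(-125\right) + 77 \left(-124\right)^{2} + 160 \left(-124\right) - 125 \left(-124\right)^{2} + 78 \left(-124\right) \left(-125\right)\right) + 96 \left(64 - 68\right) = \left(12320 - 1906624 - 9625 + 77 \cdot 15376 - 19840 - 1922000 + 1209000\right) + 96 \left(-4\right) = \left(12320 - 1906624 - 9625 + 1183952 - 19840 - 1922000 + 1209000\right) - 384 = -1452817 - 384 = -1453201$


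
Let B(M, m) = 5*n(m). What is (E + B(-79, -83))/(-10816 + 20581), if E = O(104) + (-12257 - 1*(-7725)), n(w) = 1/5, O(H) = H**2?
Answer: 419/651 ≈ 0.64363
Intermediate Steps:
n(w) = 1/5
B(M, m) = 1 (B(M, m) = 5*(1/5) = 1)
E = 6284 (E = 104**2 + (-12257 - 1*(-7725)) = 10816 + (-12257 + 7725) = 10816 - 4532 = 6284)
(E + B(-79, -83))/(-10816 + 20581) = (6284 + 1)/(-10816 + 20581) = 6285/9765 = 6285*(1/9765) = 419/651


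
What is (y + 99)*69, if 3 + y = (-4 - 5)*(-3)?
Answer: 8487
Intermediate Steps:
y = 24 (y = -3 + (-4 - 5)*(-3) = -3 - 9*(-3) = -3 + 27 = 24)
(y + 99)*69 = (24 + 99)*69 = 123*69 = 8487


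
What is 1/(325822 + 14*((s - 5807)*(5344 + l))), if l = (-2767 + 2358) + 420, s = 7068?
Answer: 1/94862992 ≈ 1.0542e-8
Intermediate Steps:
l = 11 (l = -409 + 420 = 11)
1/(325822 + 14*((s - 5807)*(5344 + l))) = 1/(325822 + 14*((7068 - 5807)*(5344 + 11))) = 1/(325822 + 14*(1261*5355)) = 1/(325822 + 14*6752655) = 1/(325822 + 94537170) = 1/94862992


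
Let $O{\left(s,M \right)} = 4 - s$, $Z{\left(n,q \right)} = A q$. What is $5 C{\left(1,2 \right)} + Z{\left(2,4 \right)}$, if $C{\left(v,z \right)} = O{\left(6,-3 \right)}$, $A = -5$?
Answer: $-30$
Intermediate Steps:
$Z{\left(n,q \right)} = - 5 q$
$C{\left(v,z \right)} = -2$ ($C{\left(v,z \right)} = 4 - 6 = -2$)
$5 C{\left(1,2 \right)} + Z{\left(2,4 \right)} = 5 \left(-2\right) - 20 = -10 - 20 = -30$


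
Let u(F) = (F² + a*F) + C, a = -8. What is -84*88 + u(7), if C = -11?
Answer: -7410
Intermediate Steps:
u(F) = -11 + F² - 8*F (u(F) = (F² - 8*F) - 11 = -11 + F² - 8*F)
-84*88 + u(7) = -84*88 + (-11 + 7² - 8*7) = -7392 + (-11 + 49 - 56) = -7392 - 18 = -7410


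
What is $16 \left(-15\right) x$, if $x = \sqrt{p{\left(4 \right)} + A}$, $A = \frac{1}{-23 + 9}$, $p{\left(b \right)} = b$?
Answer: $- \frac{120 \sqrt{770}}{7} \approx -475.69$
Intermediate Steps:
$A = - \frac{1}{14}$ ($A = \frac{1}{-14} = - \frac{1}{14} \approx -0.071429$)
$x = \frac{\sqrt{770}}{14}$ ($x = \sqrt{4 - \frac{1}{14}} = \sqrt{\frac{55}{14}} = \frac{\sqrt{770}}{14} \approx 1.9821$)
$16 \left(-15\right) x = 16 \left(-15\right) \frac{\sqrt{770}}{14} = - 240 \frac{\sqrt{770}}{14} = - \frac{120 \sqrt{770}}{7}$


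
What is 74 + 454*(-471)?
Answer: -213760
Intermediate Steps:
74 + 454*(-471) = 74 - 213834 = -213760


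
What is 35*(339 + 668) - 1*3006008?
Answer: -2970763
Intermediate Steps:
35*(339 + 668) - 1*3006008 = 35*1007 - 3006008 = 35245 - 3006008 = -2970763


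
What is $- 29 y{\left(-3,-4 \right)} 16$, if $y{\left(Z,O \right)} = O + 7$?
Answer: $-1392$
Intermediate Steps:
$y{\left(Z,O \right)} = 7 + O$
$- 29 y{\left(-3,-4 \right)} 16 = - 29 \left(7 - 4\right) 16 = \left(-29\right) 3 \cdot 16 = \left(-87\right) 16 = -1392$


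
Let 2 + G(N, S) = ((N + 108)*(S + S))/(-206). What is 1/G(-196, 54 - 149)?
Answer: -103/8566 ≈ -0.012024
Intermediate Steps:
G(N, S) = -2 - S*(108 + N)/103 (G(N, S) = -2 + ((N + 108)*(S + S))/(-206) = -2 + ((108 + N)*(2*S))*(-1/206) = -2 + (2*S*(108 + N))*(-1/206) = -2 - S*(108 + N)/103)
1/G(-196, 54 - 149) = 1/(-2 - 108*(54 - 149)/103 - 1/103*(-196)*(54 - 149)) = 1/(-2 - 108/103*(-95) - 1/103*(-196)*(-95)) = 1/(-2 + 10260/103 - 18620/103) = 1/(-8566/103) = -103/8566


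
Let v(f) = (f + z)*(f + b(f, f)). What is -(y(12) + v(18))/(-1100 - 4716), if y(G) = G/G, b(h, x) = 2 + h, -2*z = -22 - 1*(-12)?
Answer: 875/5816 ≈ 0.15045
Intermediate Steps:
z = 5 (z = -(-22 - 1*(-12))/2 = -(-22 + 12)/2 = -1/2*(-10) = 5)
v(f) = (2 + 2*f)*(5 + f) (v(f) = (f + 5)*(f + (2 + f)) = (5 + f)*(2 + 2*f) = (2 + 2*f)*(5 + f))
y(G) = 1
-(y(12) + v(18))/(-1100 - 4716) = -(1 + (10 + 2*18**2 + 12*18))/(-1100 - 4716) = -(1 + (10 + 2*324 + 216))/(-5816) = -(1 + (10 + 648 + 216))*(-1)/5816 = -(1 + 874)*(-1)/5816 = -875*(-1)/5816 = -1*(-875/5816) = 875/5816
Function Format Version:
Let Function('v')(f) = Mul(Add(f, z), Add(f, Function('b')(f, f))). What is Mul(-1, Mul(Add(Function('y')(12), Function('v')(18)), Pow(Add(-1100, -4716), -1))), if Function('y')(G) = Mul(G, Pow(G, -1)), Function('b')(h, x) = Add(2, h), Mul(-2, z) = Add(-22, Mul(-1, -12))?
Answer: Rational(875, 5816) ≈ 0.15045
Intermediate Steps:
z = 5 (z = Mul(Rational(-1, 2), Add(-22, Mul(-1, -12))) = Mul(Rational(-1, 2), Add(-22, 12)) = Mul(Rational(-1, 2), -10) = 5)
Function('v')(f) = Mul(Add(2, Mul(2, f)), Add(5, f)) (Function('v')(f) = Mul(Add(f, 5), Add(f, Add(2, f))) = Mul(Add(5, f), Add(2, Mul(2, f))) = Mul(Add(2, Mul(2, f)), Add(5, f)))
Function('y')(G) = 1
Mul(-1, Mul(Add(Function('y')(12), Function('v')(18)), Pow(Add(-1100, -4716), -1))) = Mul(-1, Mul(Add(1, Add(10, Mul(2, Pow(18, 2)), Mul(12, 18))), Pow(Add(-1100, -4716), -1))) = Mul(-1, Mul(Add(1, Add(10, Mul(2, 324), 216)), Pow(-5816, -1))) = Mul(-1, Mul(Add(1, Add(10, 648, 216)), Rational(-1, 5816))) = Mul(-1, Mul(Add(1, 874), Rational(-1, 5816))) = Mul(-1, Mul(875, Rational(-1, 5816))) = Mul(-1, Rational(-875, 5816)) = Rational(875, 5816)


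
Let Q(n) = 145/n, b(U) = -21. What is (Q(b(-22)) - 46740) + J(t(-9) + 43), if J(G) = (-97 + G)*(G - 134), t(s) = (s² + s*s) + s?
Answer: -852787/21 ≈ -40609.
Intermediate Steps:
t(s) = s + 2*s² (t(s) = (s² + s²) + s = 2*s² + s = s + 2*s²)
J(G) = (-134 + G)*(-97 + G) (J(G) = (-97 + G)*(-134 + G) = (-134 + G)*(-97 + G))
(Q(b(-22)) - 46740) + J(t(-9) + 43) = (145/(-21) - 46740) + (12998 + (-9*(1 + 2*(-9)) + 43)² - 231*(-9*(1 + 2*(-9)) + 43)) = (145*(-1/21) - 46740) + (12998 + (-9*(1 - 18) + 43)² - 231*(-9*(1 - 18) + 43)) = (-145/21 - 46740) + (12998 + (-9*(-17) + 43)² - 231*(-9*(-17) + 43)) = -981685/21 + (12998 + (153 + 43)² - 231*(153 + 43)) = -981685/21 + (12998 + 196² - 231*196) = -981685/21 + (12998 + 38416 - 45276) = -981685/21 + 6138 = -852787/21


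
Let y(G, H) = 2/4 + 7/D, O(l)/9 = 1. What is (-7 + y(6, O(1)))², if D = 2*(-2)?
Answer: 1089/16 ≈ 68.063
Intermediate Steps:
D = -4
O(l) = 9 (O(l) = 9*1 = 9)
y(G, H) = -5/4 (y(G, H) = 2/4 + 7/(-4) = 2*(¼) + 7*(-¼) = ½ - 7/4 = -5/4)
(-7 + y(6, O(1)))² = (-7 - 5/4)² = (-33/4)² = 1089/16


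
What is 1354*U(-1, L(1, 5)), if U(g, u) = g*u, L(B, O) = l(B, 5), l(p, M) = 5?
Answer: -6770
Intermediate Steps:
L(B, O) = 5
1354*U(-1, L(1, 5)) = 1354*(-1*5) = 1354*(-5) = -6770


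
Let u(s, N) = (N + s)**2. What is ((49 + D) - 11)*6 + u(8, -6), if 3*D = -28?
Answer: 176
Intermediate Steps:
D = -28/3 (D = (1/3)*(-28) = -28/3 ≈ -9.3333)
((49 + D) - 11)*6 + u(8, -6) = ((49 - 28/3) - 11)*6 + (-6 + 8)**2 = (119/3 - 11)*6 + 2**2 = (86/3)*6 + 4 = 172 + 4 = 176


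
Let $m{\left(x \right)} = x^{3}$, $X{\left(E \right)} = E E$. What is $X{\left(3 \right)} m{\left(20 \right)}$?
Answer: $72000$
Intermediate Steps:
$X{\left(E \right)} = E^{2}$
$X{\left(3 \right)} m{\left(20 \right)} = 3^{2} \cdot 20^{3} = 9 \cdot 8000 = 72000$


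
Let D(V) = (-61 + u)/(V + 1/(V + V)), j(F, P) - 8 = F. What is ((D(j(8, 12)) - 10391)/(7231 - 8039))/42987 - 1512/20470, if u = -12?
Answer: -6554000909/89091417240 ≈ -0.073565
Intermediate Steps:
j(F, P) = 8 + F
D(V) = -73/(V + 1/(2*V)) (D(V) = (-61 - 12)/(V + 1/(V + V)) = -73/(V + 1/(2*V)))
((D(j(8, 12)) - 10391)/(7231 - 8039))/42987 - 1512/20470 = ((-146*(8 + 8)/(1 + 2*(8 + 8)**2) - 10391)/(7231 - 8039))/42987 - 1512/20470 = ((-146*16/(1 + 2*16**2) - 10391)/(-808))*(1/42987) - 1512*1/20470 = ((-146*16/(1 + 2*256) - 10391)*(-1/808))*(1/42987) - 756/10235 = ((-146*16/(1 + 512) - 10391)*(-1/808))*(1/42987) - 756/10235 = ((-146*16/513 - 10391)*(-1/808))*(1/42987) - 756/10235 = ((-146*16*1/513 - 10391)*(-1/808))*(1/42987) - 756/10235 = ((-2336/513 - 10391)*(-1/808))*(1/42987) - 756/10235 = -5332919/513*(-1/808)*(1/42987) - 756/10235 = (5332919/414504)*(1/42987) - 756/10235 = 5332919/17818283448 - 756/10235 = -6554000909/89091417240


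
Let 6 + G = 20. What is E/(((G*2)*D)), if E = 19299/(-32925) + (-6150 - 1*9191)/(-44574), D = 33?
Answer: -5146829/19653064200 ≈ -0.00026188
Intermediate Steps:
G = 14 (G = -6 + 20 = 14)
E = -5146829/21269550 (E = 19299*(-1/32925) + (-6150 - 9191)*(-1/44574) = -6433/10975 - 15341*(-1/44574) = -6433/10975 + 667/1938 = -5146829/21269550 ≈ -0.24198)
E/(((G*2)*D)) = -5146829/(21269550*((14*2)*33)) = -5146829/(21269550*(28*33)) = -5146829/21269550/924 = -5146829/21269550*1/924 = -5146829/19653064200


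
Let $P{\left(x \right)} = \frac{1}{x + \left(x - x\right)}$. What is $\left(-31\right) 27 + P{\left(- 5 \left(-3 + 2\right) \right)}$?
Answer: $- \frac{4184}{5} \approx -836.8$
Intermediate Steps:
$P{\left(x \right)} = \frac{1}{x}$ ($P{\left(x \right)} = \frac{1}{x + 0} = \frac{1}{x}$)
$\left(-31\right) 27 + P{\left(- 5 \left(-3 + 2\right) \right)} = \left(-31\right) 27 + \frac{1}{\left(-5\right) \left(-3 + 2\right)} = -837 + \frac{1}{\left(-5\right) \left(-1\right)} = -837 + \frac{1}{5} = - \frac{4184}{5}$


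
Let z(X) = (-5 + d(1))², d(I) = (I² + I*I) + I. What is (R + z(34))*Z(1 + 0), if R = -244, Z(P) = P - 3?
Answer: 480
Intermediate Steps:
d(I) = I + 2*I² (d(I) = (I² + I²) + I = 2*I² + I = I + 2*I²)
z(X) = 4 (z(X) = (-5 + 1*(1 + 2*1))² = (-5 + 1*(1 + 2))² = (-5 + 1*3)² = (-5 + 3)² = (-2)² = 4)
Z(P) = -3 + P
(R + z(34))*Z(1 + 0) = (-244 + 4)*(-3 + (1 + 0)) = -240*(-3 + 1) = -240*(-2) = 480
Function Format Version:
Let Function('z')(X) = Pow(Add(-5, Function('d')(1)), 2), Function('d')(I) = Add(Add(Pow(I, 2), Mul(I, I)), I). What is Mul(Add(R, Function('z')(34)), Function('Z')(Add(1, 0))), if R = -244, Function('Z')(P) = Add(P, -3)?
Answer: 480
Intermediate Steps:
Function('d')(I) = Add(I, Mul(2, Pow(I, 2))) (Function('d')(I) = Add(Add(Pow(I, 2), Pow(I, 2)), I) = Add(Mul(2, Pow(I, 2)), I) = Add(I, Mul(2, Pow(I, 2))))
Function('z')(X) = 4 (Function('z')(X) = Pow(Add(-5, Mul(1, Add(1, Mul(2, 1)))), 2) = Pow(Add(-5, Mul(1, Add(1, 2))), 2) = Pow(Add(-5, Mul(1, 3)), 2) = Pow(Add(-5, 3), 2) = Pow(-2, 2) = 4)
Function('Z')(P) = Add(-3, P)
Mul(Add(R, Function('z')(34)), Function('Z')(Add(1, 0))) = Mul(Add(-244, 4), Add(-3, Add(1, 0))) = Mul(-240, Add(-3, 1)) = Mul(-240, -2) = 480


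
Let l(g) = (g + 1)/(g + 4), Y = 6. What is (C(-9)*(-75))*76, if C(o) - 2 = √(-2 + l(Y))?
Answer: -11400 - 570*I*√130 ≈ -11400.0 - 6499.0*I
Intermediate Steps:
l(g) = (1 + g)/(4 + g)
C(o) = 2 + I*√130/10 (C(o) = 2 + √(-2 + (1 + 6)/(4 + 6)) = 2 + √(-2 + 7/10) = 2 + √(-13/10) = 2 + I*√130/10)
(C(-9)*(-75))*76 = ((2 + I*√130/10)*(-75))*76 = (-150 - 15*I*√130/2)*76 = -11400 - 570*I*√130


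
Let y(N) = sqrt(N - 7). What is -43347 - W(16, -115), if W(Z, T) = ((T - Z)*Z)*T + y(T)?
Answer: -284387 - I*sqrt(122) ≈ -2.8439e+5 - 11.045*I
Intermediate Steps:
y(N) = sqrt(-7 + N)
W(Z, T) = sqrt(-7 + T) + T*Z*(T - Z) (W(Z, T) = ((T - Z)*Z)*T + sqrt(-7 + T) = (Z*(T - Z))*T + sqrt(-7 + T) = T*Z*(T - Z) + sqrt(-7 + T) = sqrt(-7 + T) + T*Z*(T - Z))
-43347 - W(16, -115) = -43347 - (sqrt(-7 - 115) + 16*(-115)**2 - 1*(-115)*16**2) = -43347 - (sqrt(-122) + 16*13225 - 1*(-115)*256) = -43347 - (I*sqrt(122) + 211600 + 29440) = -43347 - (241040 + I*sqrt(122)) = -43347 + (-241040 - I*sqrt(122)) = -284387 - I*sqrt(122)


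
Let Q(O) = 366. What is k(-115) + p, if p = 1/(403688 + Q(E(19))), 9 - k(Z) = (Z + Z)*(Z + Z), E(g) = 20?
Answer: -21370820113/404054 ≈ -52891.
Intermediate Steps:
k(Z) = 9 - 4*Z² (k(Z) = 9 - (Z + Z)*(Z + Z) = 9 - 2*Z*2*Z = 9 - 4*Z²)
p = 1/404054 (p = 1/(403688 + 366) = 1/404054 ≈ 2.4749e-6)
k(-115) + p = (9 - 4*(-115)²) + 1/404054 = (9 - 4*13225) + 1/404054 = (9 - 52900) + 1/404054 = -52891 + 1/404054 = -21370820113/404054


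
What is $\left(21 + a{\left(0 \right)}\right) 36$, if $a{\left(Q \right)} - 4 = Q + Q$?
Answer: $900$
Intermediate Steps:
$a{\left(Q \right)} = 4 + 2 Q$ ($a{\left(Q \right)} = 4 + \left(Q + Q\right) = 4 + 2 Q$)
$\left(21 + a{\left(0 \right)}\right) 36 = \left(21 + \left(4 + 2 \cdot 0\right)\right) 36 = \left(21 + \left(4 + 0\right)\right) 36 = \left(21 + 4\right) 36 = 25 \cdot 36 = 900$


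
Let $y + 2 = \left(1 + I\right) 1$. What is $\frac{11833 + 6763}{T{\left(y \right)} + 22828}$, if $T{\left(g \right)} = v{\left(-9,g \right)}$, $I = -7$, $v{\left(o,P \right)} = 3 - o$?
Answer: $\frac{4649}{5710} \approx 0.81419$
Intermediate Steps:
$y = -8$ ($y = -2 + \left(1 - 7\right) 1 = -2 - 6 = -8$)
$T{\left(g \right)} = 12$ ($T{\left(g \right)} = 3 - -9 = 3 + 9 = 12$)
$\frac{11833 + 6763}{T{\left(y \right)} + 22828} = \frac{11833 + 6763}{12 + 22828} = \frac{18596}{22840} = 18596 \cdot \frac{1}{22840} = \frac{4649}{5710}$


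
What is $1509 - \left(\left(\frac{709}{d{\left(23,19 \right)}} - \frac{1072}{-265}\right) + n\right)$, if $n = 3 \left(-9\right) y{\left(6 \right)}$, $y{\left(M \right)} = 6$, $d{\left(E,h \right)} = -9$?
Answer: $\frac{4163572}{2385} \approx 1745.7$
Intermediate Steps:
$n = -162$ ($n = 3 \left(-9\right) 6 = \left(-27\right) 6 = -162$)
$1509 - \left(\left(\frac{709}{d{\left(23,19 \right)}} - \frac{1072}{-265}\right) + n\right) = 1509 - \left(\left(\frac{709}{-9} - \frac{1072}{-265}\right) - 162\right) = 1509 - \left(\left(709 \left(- \frac{1}{9}\right) - - \frac{1072}{265}\right) - 162\right) = 1509 - \left(\left(- \frac{709}{9} + \frac{1072}{265}\right) - 162\right) = 1509 - \left(- \frac{178237}{2385} - 162\right) = 1509 - - \frac{564607}{2385} = 1509 + \frac{564607}{2385} = \frac{4163572}{2385}$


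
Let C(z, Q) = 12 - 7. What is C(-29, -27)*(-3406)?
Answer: -17030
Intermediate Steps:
C(z, Q) = 5
C(-29, -27)*(-3406) = 5*(-3406) = -17030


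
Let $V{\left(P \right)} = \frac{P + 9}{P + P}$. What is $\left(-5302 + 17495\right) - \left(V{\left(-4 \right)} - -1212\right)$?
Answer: $\frac{87853}{8} \approx 10982.0$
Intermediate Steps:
$V{\left(P \right)} = \frac{9 + P}{2 P}$
$\left(-5302 + 17495\right) - \left(V{\left(-4 \right)} - -1212\right) = \left(-5302 + 17495\right) - \left(\frac{9 - 4}{2 \left(-4\right)} - -1212\right) = 12193 - \left(\frac{1}{2} \left(- \frac{1}{4}\right) 5 + 1212\right) = 12193 - \left(- \frac{5}{8} + 1212\right) = 12193 - \frac{9691}{8} = \frac{87853}{8}$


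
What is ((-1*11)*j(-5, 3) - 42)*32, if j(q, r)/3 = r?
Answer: -4512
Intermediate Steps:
j(q, r) = 3*r
((-1*11)*j(-5, 3) - 42)*32 = ((-1*11)*(3*3) - 42)*32 = (-11*9 - 42)*32 = (-99 - 42)*32 = -141*32 = -4512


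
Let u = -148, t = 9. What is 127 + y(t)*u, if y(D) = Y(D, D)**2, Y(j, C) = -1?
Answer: -21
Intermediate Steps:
y(D) = 1 (y(D) = (-1)**2 = 1)
127 + y(t)*u = 127 + 1*(-148) = 127 - 148 = -21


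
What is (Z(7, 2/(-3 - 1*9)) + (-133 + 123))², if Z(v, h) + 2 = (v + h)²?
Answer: 1560001/1296 ≈ 1203.7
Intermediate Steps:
Z(v, h) = -2 + (h + v)² (Z(v, h) = -2 + (v + h)² = -2 + (h + v)²)
(Z(7, 2/(-3 - 1*9)) + (-133 + 123))² = ((-2 + (2/(-3 - 1*9) + 7)²) + (-133 + 123))² = ((-2 + (2/(-3 - 9) + 7)²) - 10)² = ((-2 + (2/(-12) + 7)²) - 10)² = ((-2 + (2*(-1/12) + 7)²) - 10)² = ((-2 + (-⅙ + 7)²) - 10)² = ((-2 + (41/6)²) - 10)² = ((-2 + 1681/36) - 10)² = (1609/36 - 10)² = (1249/36)² = 1560001/1296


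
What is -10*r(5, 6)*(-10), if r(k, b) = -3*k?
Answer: -1500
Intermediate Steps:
-10*r(5, 6)*(-10) = -(-30)*5*(-10) = -10*(-15)*(-10) = 150*(-10) = -1500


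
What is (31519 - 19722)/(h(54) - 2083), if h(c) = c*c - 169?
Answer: 11797/664 ≈ 17.767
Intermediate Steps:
h(c) = -169 + c² (h(c) = c² - 169 = -169 + c²)
(31519 - 19722)/(h(54) - 2083) = (31519 - 19722)/((-169 + 54²) - 2083) = 11797/((-169 + 2916) - 2083) = 11797/(2747 - 2083) = 11797/664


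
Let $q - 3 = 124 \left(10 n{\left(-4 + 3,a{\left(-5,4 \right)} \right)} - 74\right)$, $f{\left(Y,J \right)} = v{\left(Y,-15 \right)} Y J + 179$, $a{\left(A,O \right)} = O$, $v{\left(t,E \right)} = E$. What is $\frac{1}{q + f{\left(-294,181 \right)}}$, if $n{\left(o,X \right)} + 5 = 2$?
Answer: $\frac{1}{785496} \approx 1.2731 \cdot 10^{-6}$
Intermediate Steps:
$n{\left(o,X \right)} = -3$ ($n{\left(o,X \right)} = -5 + 2 = -3$)
$f{\left(Y,J \right)} = 179 - 15 J Y$ ($f{\left(Y,J \right)} = - 15 Y J + 179 = - 15 J Y + 179 = 179 - 15 J Y$)
$q = -12893$ ($q = 3 + 124 \left(10 \left(-3\right) - 74\right) = 3 + 124 \left(-30 - 74\right) = 3 + 124 \left(-104\right) = 3 - 12896 = -12893$)
$\frac{1}{q + f{\left(-294,181 \right)}} = \frac{1}{-12893 - \left(-179 + 2715 \left(-294\right)\right)} = \frac{1}{-12893 + \left(179 + 798210\right)} = \frac{1}{-12893 + 798389} = \frac{1}{785496}$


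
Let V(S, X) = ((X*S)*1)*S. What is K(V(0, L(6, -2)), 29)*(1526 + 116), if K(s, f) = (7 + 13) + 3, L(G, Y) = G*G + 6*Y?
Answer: 37766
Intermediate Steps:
L(G, Y) = G² + 6*Y
V(S, X) = X*S² (V(S, X) = ((S*X)*1)*S = (S*X)*S = X*S²)
K(s, f) = 23 (K(s, f) = 20 + 3 = 23)
K(V(0, L(6, -2)), 29)*(1526 + 116) = 23*(1526 + 116) = 23*1642 = 37766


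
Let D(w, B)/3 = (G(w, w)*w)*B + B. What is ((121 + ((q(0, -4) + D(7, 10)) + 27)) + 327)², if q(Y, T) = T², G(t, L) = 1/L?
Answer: 303601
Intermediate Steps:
D(w, B) = 6*B (D(w, B) = 3*((w/w)*B + B) = 3*(1*B + B) = 3*(B + B) = 3*(2*B) = 6*B)
((121 + ((q(0, -4) + D(7, 10)) + 27)) + 327)² = ((121 + (((-4)² + 6*10) + 27)) + 327)² = ((121 + ((16 + 60) + 27)) + 327)² = ((121 + (76 + 27)) + 327)² = ((121 + 103) + 327)² = (224 + 327)² = 551² = 303601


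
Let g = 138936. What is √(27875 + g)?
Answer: √166811 ≈ 408.42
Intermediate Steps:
√(27875 + g) = √(27875 + 138936) = √166811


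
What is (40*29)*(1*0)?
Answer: 0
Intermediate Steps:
(40*29)*(1*0) = 1160*0 = 0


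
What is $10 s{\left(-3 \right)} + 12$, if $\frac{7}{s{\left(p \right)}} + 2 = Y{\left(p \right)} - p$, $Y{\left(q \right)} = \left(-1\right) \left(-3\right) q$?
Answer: $\frac{13}{4} \approx 3.25$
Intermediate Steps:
$Y{\left(q \right)} = 3 q$
$s{\left(p \right)} = \frac{7}{-2 + 2 p}$ ($s{\left(p \right)} = \frac{7}{-2 + \left(3 p - p\right)} = \frac{7}{-2 + 2 p}$)
$10 s{\left(-3 \right)} + 12 = 10 \frac{7}{2 \left(-1 - 3\right)} + 12 = 10 \frac{7}{2 \left(-4\right)} + 12 = 10 \cdot \frac{7}{2} \left(- \frac{1}{4}\right) + 12 = 10 \left(- \frac{7}{8}\right) + 12 = - \frac{35}{4} + 12 = \frac{13}{4}$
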